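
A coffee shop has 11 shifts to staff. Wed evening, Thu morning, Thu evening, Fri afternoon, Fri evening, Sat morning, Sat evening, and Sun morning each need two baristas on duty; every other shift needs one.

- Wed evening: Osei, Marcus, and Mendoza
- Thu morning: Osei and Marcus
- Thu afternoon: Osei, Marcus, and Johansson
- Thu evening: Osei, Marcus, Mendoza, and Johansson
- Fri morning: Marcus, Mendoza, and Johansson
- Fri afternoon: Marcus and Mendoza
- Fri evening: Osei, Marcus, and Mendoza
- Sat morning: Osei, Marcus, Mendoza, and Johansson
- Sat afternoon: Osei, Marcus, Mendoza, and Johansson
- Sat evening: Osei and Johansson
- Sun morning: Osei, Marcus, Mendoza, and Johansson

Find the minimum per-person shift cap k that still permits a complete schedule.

5

With 4 baristas and 19 worker-slots to fill, someone must work at least ⌈19/4⌉ = 5 shifts, so k ≥ 5.
k = 5 works: Wed evening→Osei+Marcus, Thu morning→Osei+Marcus, Thu afternoon→Osei, Thu evening→Mendoza+Johansson, Fri morning→Marcus, Fri afternoon→Marcus+Mendoza, Fri evening→Osei+Marcus, Sat morning→Mendoza+Johansson, Sat afternoon→Mendoza, Sat evening→Osei+Johansson, Sun morning→Mendoza+Johansson.
Loads: Osei 5, Marcus 5, Mendoza 5, Johansson 4 — all ≤ 5.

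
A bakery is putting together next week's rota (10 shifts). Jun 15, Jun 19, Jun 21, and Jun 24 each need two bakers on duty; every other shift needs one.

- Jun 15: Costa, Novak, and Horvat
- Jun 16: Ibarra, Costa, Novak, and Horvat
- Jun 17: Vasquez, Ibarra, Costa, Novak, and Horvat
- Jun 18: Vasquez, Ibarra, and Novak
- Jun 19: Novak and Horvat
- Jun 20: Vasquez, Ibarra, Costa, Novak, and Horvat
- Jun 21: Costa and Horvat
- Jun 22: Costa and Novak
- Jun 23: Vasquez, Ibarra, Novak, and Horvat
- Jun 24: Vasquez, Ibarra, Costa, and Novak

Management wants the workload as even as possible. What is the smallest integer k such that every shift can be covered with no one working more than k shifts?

With 5 bakers and 14 worker-slots to fill, someone must work at least ⌈14/5⌉ = 3 shifts, so k ≥ 3.
k = 3 works: Jun 15→Costa+Novak, Jun 16→Ibarra, Jun 17→Vasquez, Jun 18→Vasquez, Jun 19→Novak+Horvat, Jun 20→Ibarra, Jun 21→Costa+Horvat, Jun 22→Costa, Jun 23→Vasquez, Jun 24→Ibarra+Novak.
Loads: Vasquez 3, Ibarra 3, Costa 3, Novak 3, Horvat 2 — all ≤ 3.

3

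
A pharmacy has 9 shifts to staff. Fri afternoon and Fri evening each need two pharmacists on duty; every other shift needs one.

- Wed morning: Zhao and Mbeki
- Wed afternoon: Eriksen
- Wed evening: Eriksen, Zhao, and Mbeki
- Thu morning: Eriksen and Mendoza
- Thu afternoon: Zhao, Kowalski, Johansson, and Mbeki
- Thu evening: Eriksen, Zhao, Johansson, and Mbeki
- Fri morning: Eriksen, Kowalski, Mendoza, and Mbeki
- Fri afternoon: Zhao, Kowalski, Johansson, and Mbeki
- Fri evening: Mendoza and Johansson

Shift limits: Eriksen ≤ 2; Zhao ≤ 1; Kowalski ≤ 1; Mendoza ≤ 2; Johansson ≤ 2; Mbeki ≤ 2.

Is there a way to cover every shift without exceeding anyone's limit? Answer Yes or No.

No

Total capacity is 2+1+1+2+2+2 = 10 but 11 worker-slots are needed — infeasible.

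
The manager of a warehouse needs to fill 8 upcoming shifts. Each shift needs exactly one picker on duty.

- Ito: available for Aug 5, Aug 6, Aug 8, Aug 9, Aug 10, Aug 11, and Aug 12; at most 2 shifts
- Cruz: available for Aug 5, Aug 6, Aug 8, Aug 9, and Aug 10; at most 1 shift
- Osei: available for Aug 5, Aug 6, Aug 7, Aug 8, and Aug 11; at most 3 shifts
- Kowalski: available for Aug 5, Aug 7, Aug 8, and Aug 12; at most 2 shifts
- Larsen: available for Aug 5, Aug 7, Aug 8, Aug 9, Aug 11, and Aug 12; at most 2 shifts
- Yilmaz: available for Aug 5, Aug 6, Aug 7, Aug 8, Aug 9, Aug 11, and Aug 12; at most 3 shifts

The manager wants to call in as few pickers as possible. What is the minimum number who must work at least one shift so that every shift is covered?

3

8 slots to fill and no one can take more than 3, so at least ⌈8/3⌉ = 3 pickers are needed.
Ito, Osei, and Yilmaz alone can cover everything: Aug 5→Osei, Aug 6→Osei, Aug 7→Osei, Aug 8→Yilmaz, Aug 9→Ito, Aug 10→Ito, Aug 11→Yilmaz, Aug 12→Yilmaz.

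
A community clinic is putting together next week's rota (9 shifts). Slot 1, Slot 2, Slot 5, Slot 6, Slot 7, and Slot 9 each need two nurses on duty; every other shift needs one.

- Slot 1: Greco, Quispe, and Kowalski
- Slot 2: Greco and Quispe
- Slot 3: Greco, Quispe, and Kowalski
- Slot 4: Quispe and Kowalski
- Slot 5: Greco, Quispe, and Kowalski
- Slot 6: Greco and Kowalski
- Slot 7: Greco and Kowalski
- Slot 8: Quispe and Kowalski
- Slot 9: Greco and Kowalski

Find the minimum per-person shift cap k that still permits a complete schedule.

5

With 3 nurses and 15 worker-slots to fill, someone must work at least ⌈15/3⌉ = 5 shifts, so k ≥ 5.
k = 5 works: Slot 1→Greco+Quispe, Slot 2→Greco+Quispe, Slot 3→Kowalski, Slot 4→Quispe, Slot 5→Quispe+Kowalski, Slot 6→Greco+Kowalski, Slot 7→Greco+Kowalski, Slot 8→Quispe, Slot 9→Greco+Kowalski.
Loads: Greco 5, Quispe 5, Kowalski 5 — all ≤ 5.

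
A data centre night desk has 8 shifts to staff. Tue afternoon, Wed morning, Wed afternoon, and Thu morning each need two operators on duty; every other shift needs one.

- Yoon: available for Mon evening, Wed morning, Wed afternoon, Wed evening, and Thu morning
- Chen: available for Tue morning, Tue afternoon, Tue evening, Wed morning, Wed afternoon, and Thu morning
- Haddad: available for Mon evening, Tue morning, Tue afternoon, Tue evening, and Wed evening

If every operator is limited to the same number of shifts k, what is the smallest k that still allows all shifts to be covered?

With 3 operators and 12 worker-slots to fill, someone must work at least ⌈12/3⌉ = 4 shifts, so k ≥ 4.
k = 4 works: Mon evening→Yoon, Tue morning→Haddad, Tue afternoon→Chen+Haddad, Tue evening→Haddad, Wed morning→Yoon+Chen, Wed afternoon→Yoon+Chen, Wed evening→Haddad, Thu morning→Yoon+Chen.
Loads: Yoon 4, Chen 4, Haddad 4 — all ≤ 4.

4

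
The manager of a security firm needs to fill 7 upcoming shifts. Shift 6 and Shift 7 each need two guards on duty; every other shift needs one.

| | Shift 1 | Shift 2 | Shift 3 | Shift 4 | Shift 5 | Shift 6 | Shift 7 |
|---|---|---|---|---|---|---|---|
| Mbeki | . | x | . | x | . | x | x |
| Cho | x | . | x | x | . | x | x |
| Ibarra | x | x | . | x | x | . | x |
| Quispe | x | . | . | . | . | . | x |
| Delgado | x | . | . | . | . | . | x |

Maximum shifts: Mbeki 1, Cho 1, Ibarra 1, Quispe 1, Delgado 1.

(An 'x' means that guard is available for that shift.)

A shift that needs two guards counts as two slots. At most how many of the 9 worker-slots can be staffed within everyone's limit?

Total capacity across all guards is 1+1+1+1+1 = 5, and 9 slots are needed, so at most 5 can be filled.
An assignment achieving 5: Shift 1→Quispe, Shift 2→Mbeki, Shift 3→Cho, Shift 5→Ibarra, Shift 7→Delgado.
Loads: Mbeki 1/1, Cho 1/1, Ibarra 1/1, Quispe 1/1, Delgado 1/1.

5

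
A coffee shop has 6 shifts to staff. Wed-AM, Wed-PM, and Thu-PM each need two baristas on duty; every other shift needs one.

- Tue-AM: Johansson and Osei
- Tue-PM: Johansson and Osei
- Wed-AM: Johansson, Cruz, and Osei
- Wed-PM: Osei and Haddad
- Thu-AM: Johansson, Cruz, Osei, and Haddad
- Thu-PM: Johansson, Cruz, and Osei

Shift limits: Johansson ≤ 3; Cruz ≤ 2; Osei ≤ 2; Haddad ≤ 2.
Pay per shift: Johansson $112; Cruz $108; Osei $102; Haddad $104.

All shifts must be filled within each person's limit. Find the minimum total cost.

Wed-PM can only be covered by Osei and Haddad, so that assignment is forced.
Picking the cheapest available barista for each shift independently would cost $932, but that ignores the shift limits.
An optimal schedule: Tue-AM→Johansson, Tue-PM→Johansson, Wed-AM→Johansson+Cruz, Wed-PM→Osei+Haddad, Thu-AM→Haddad, Thu-PM→Cruz+Osei.
Total: 112 + 112 + 112 + 108 + 102 + 104 + 104 + 108 + 102 = $964.

$964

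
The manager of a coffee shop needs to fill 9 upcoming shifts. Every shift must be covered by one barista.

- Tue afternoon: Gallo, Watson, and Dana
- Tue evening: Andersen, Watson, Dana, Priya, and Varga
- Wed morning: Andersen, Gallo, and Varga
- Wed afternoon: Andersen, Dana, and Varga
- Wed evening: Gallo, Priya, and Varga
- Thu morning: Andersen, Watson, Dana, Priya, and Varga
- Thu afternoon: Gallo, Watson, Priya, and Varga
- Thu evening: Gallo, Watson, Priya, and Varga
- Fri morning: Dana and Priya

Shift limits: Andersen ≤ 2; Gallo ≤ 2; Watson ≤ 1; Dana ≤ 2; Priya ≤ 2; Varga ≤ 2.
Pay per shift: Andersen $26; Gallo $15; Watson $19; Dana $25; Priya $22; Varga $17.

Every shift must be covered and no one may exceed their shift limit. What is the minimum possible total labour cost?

Picking the cheapest available barista for each shift independently would cost $148, but that ignores the shift limits.
An optimal schedule: Tue afternoon→Gallo, Tue evening→Dana, Wed morning→Gallo, Wed afternoon→Varga, Wed evening→Varga, Thu morning→Dana, Thu afternoon→Watson, Thu evening→Priya, Fri morning→Priya.
Total: 15 + 25 + 15 + 17 + 17 + 25 + 19 + 22 + 22 = $177.

$177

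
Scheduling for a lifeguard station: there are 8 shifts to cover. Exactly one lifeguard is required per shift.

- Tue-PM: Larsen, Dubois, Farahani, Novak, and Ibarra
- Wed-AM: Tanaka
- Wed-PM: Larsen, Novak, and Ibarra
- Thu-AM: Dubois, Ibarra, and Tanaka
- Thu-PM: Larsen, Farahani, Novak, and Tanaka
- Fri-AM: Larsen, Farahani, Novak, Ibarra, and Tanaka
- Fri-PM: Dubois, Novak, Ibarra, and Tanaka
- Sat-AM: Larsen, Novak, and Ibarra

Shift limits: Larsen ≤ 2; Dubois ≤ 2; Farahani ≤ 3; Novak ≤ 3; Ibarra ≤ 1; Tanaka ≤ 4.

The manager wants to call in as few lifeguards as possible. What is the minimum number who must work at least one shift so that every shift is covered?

3

8 slots to fill and no one can take more than 4, so at least ⌈8/4⌉ = 2 lifeguards are needed.
Any 2 lifeguards together have capacity at most 4+3 = 7 < 8 slots, so 2 can never suffice.
Larsen, Dubois, and Tanaka alone can cover everything: Tue-PM→Dubois, Wed-AM→Tanaka, Wed-PM→Larsen, Thu-AM→Dubois, Thu-PM→Tanaka, Fri-AM→Tanaka, Fri-PM→Tanaka, Sat-AM→Larsen.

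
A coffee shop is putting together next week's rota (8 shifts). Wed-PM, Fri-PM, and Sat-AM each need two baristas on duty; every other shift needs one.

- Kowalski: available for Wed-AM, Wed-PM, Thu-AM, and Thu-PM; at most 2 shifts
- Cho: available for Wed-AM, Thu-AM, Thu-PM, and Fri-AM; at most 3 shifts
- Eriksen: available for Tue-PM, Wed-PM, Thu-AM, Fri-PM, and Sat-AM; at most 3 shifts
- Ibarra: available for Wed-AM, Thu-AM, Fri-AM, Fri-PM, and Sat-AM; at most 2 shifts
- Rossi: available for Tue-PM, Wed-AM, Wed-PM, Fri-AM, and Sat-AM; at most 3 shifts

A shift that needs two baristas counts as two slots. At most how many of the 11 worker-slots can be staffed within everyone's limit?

Total capacity across all baristas is 2+3+3+2+3 = 13, and 11 slots are needed, so at most 11 can be filled.
An assignment achieving 11: Tue-PM→Eriksen, Wed-AM→Cho, Wed-PM→Kowalski+Eriksen, Thu-AM→Cho, Thu-PM→Kowalski, Fri-AM→Cho, Fri-PM→Eriksen+Ibarra, Sat-AM→Ibarra+Rossi.
Loads: Kowalski 2/2, Cho 3/3, Eriksen 3/3, Ibarra 2/2, Rossi 1/3.

11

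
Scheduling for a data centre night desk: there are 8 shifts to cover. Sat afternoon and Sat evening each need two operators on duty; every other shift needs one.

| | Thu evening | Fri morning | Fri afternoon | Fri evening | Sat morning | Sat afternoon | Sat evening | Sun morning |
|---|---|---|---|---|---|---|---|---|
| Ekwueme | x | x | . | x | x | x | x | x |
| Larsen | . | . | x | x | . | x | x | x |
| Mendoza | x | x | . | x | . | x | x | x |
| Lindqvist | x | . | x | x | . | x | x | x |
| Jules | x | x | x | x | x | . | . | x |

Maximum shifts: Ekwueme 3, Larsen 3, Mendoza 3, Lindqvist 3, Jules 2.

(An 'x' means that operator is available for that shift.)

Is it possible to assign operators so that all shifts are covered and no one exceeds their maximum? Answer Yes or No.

One valid schedule: Thu evening→Ekwueme, Fri morning→Ekwueme, Fri afternoon→Larsen, Fri evening→Larsen, Sat morning→Ekwueme, Sat afternoon→Mendoza+Lindqvist, Sat evening→Mendoza+Lindqvist, Sun morning→Larsen.
Loads: Ekwueme 3/3, Larsen 3/3, Mendoza 2/3, Lindqvist 2/3, Jules 0/2 — all within limits.

Yes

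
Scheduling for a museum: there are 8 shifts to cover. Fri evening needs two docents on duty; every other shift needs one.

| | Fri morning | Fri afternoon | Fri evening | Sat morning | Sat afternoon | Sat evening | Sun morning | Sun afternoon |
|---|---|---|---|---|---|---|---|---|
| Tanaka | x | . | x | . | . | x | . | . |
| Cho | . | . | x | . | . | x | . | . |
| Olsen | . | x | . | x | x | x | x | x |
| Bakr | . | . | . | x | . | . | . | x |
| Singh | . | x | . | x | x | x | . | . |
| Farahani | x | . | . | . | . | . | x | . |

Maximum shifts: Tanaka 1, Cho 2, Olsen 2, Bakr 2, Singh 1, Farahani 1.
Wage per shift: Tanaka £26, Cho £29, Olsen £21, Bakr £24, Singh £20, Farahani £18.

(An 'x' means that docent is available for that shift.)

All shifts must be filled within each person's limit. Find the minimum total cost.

£212

Fri evening can only be covered by Tanaka and Cho, so that assignment is forced.
Picking the cheapest available docent for each shift independently would cost £192, but that ignores the shift limits.
An optimal schedule: Fri morning→Farahani, Fri afternoon→Olsen, Fri evening→Tanaka+Cho, Sat morning→Bakr, Sat afternoon→Singh, Sat evening→Cho, Sun morning→Olsen, Sun afternoon→Bakr.
Total: 18 + 21 + 26 + 29 + 24 + 20 + 29 + 21 + 24 = £212.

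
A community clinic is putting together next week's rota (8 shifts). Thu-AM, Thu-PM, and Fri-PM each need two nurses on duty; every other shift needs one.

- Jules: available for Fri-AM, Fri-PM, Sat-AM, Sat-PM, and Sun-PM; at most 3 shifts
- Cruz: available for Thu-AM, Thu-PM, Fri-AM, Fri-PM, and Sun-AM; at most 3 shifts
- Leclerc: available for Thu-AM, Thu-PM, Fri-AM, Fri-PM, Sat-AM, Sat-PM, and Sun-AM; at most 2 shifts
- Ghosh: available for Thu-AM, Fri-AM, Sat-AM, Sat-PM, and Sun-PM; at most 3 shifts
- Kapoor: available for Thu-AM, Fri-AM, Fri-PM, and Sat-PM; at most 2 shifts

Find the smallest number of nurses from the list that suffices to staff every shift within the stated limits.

4

11 slots to fill and no one can take more than 3, so at least ⌈11/3⌉ = 4 nurses are needed.
Jules, Cruz, Leclerc, and Ghosh alone can cover everything: Thu-AM→Cruz+Ghosh, Thu-PM→Cruz+Leclerc, Fri-AM→Ghosh, Fri-PM→Jules+Leclerc, Sat-AM→Jules, Sat-PM→Ghosh, Sun-AM→Cruz, Sun-PM→Jules.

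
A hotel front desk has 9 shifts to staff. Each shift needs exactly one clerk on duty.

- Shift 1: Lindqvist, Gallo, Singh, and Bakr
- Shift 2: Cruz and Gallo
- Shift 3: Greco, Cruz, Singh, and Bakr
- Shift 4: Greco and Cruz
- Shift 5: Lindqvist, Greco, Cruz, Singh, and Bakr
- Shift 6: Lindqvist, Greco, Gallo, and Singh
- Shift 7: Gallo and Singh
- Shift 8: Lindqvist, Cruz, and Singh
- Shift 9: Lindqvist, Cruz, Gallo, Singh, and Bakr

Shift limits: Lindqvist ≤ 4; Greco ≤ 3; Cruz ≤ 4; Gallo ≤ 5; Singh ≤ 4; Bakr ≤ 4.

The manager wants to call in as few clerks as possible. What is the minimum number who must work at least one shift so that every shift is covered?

2

9 slots to fill and no one can take more than 5, so at least ⌈9/5⌉ = 2 clerks are needed.
Cruz and Gallo alone can cover everything: Shift 1→Gallo, Shift 2→Gallo, Shift 3→Cruz, Shift 4→Cruz, Shift 5→Cruz, Shift 6→Gallo, Shift 7→Gallo, Shift 8→Cruz, Shift 9→Gallo.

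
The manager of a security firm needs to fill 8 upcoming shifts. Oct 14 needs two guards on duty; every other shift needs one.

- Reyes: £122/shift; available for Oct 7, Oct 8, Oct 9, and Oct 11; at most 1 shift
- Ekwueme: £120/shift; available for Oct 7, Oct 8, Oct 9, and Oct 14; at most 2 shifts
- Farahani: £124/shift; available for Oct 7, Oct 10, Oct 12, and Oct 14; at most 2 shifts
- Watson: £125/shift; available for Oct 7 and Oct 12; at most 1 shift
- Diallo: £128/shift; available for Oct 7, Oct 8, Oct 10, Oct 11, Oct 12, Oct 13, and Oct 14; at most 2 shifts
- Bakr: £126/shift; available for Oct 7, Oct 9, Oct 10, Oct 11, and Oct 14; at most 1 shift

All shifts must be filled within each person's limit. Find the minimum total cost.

£1117

Oct 13 can only be covered by Diallo, so that assignment is forced.
Picking the cheapest available guard for each shift independently would cost £1102, but that ignores the shift limits.
An optimal schedule: Oct 7→Watson, Oct 8→Reyes, Oct 9→Ekwueme, Oct 10→Farahani, Oct 11→Diallo, Oct 12→Farahani, Oct 13→Diallo, Oct 14→Ekwueme+Bakr.
Total: 125 + 122 + 120 + 124 + 128 + 124 + 128 + 120 + 126 = £1117.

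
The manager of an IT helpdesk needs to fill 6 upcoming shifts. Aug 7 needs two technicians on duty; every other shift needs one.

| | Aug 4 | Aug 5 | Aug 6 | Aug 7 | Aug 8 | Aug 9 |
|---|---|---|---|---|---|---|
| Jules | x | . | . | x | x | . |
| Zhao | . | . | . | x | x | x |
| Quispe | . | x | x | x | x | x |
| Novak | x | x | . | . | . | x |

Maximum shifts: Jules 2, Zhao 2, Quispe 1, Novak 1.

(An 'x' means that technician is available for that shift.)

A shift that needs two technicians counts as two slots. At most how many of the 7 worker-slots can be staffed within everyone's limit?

6

Total capacity across all technicians is 2+2+1+1 = 6, and 7 slots are needed, so at most 6 can be filled.
An assignment achieving 6: Aug 4→Jules, Aug 5→Novak, Aug 6→Quispe, Aug 7→Jules+Zhao, Aug 8→Zhao.
Loads: Jules 2/2, Zhao 2/2, Quispe 1/1, Novak 1/1.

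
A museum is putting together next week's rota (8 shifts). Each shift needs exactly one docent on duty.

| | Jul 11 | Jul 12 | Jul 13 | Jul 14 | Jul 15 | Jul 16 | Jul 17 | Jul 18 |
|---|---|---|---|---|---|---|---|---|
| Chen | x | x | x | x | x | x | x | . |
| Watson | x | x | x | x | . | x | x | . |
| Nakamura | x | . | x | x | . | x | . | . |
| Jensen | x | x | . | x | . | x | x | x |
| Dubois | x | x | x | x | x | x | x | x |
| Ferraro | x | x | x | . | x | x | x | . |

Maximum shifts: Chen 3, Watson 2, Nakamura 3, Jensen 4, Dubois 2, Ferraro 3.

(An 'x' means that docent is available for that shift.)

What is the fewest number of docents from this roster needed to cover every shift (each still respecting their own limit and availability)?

8 slots to fill and no one can take more than 4, so at least ⌈8/4⌉ = 2 docents are needed.
Any 2 docents together have capacity at most 4+3 = 7 < 8 slots, so 2 can never suffice.
Chen, Watson, and Jensen alone can cover everything: Jul 11→Chen, Jul 12→Watson, Jul 13→Chen, Jul 14→Watson, Jul 15→Chen, Jul 16→Jensen, Jul 17→Jensen, Jul 18→Jensen.

3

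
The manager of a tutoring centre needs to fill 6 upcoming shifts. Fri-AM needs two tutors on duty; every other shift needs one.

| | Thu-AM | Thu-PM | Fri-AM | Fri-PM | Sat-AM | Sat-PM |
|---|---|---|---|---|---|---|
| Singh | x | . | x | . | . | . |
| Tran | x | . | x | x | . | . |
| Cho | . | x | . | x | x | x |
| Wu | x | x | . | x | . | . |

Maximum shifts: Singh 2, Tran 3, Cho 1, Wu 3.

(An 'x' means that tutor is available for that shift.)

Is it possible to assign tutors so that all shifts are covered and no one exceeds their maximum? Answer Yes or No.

Total capacity is 9 and 7 slots are needed, so capacity alone doesn't rule it out.
Shifts {Sat-AM, Sat-PM} need 2 worker-slots in total, but the tutors available for any of those shifts (Cho) can supply at most 1 among them. So no valid schedule exists.

No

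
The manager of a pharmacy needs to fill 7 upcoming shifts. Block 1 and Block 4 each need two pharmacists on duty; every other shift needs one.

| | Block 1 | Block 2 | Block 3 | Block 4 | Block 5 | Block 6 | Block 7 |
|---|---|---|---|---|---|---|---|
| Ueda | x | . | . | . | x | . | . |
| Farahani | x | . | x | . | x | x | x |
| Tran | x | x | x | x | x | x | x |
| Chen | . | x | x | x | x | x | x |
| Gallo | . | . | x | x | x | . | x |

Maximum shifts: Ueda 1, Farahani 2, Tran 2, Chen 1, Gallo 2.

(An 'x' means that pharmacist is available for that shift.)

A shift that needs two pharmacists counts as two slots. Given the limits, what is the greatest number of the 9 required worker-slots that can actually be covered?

Total capacity across all pharmacists is 1+2+2+1+2 = 8, and 9 slots are needed, so at most 8 can be filled.
An assignment achieving 8: Block 1→Ueda+Farahani, Block 2→Tran, Block 3→Gallo, Block 4→Tran+Chen, Block 6→Farahani, Block 7→Gallo.
Loads: Ueda 1/1, Farahani 2/2, Tran 2/2, Chen 1/1, Gallo 2/2.

8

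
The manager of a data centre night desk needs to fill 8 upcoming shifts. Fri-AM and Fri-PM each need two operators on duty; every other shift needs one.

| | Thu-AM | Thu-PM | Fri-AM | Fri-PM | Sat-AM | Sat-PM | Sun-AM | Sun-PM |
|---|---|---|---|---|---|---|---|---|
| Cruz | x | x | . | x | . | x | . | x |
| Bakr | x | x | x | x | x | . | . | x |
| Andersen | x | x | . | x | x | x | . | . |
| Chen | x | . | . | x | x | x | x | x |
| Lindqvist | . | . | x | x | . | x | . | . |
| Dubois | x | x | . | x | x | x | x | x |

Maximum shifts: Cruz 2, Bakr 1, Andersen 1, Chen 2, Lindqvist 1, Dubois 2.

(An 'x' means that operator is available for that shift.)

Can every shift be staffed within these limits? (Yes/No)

Total capacity is 2+1+1+2+1+2 = 9 but 10 worker-slots are needed — infeasible.

No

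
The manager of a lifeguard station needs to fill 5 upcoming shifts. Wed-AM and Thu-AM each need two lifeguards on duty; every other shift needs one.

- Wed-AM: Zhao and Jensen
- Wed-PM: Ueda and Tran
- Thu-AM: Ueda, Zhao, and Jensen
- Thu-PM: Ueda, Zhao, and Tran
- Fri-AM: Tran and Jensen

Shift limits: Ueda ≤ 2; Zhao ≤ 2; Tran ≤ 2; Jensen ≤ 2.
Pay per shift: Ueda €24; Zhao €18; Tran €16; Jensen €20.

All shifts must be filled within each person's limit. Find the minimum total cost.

€132

Wed-AM can only be covered by Zhao and Jensen, so that assignment is forced.
Picking the cheapest available lifeguard for each shift independently would cost €124, but that ignores the shift limits.
An optimal schedule: Wed-AM→Zhao+Jensen, Wed-PM→Tran, Thu-AM→Zhao+Jensen, Thu-PM→Ueda, Fri-AM→Tran.
Total: 18 + 20 + 16 + 18 + 20 + 24 + 16 = €132.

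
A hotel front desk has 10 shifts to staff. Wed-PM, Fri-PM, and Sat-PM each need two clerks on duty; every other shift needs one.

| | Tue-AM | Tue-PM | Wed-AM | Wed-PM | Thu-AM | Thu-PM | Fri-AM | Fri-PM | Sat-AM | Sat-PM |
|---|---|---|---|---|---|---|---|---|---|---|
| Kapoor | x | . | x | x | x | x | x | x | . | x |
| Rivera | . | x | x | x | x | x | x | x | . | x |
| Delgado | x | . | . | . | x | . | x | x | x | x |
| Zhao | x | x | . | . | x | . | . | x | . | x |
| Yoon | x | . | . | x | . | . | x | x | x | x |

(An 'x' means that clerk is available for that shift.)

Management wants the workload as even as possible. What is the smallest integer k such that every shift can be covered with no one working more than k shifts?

With 5 clerks and 13 worker-slots to fill, someone must work at least ⌈13/5⌉ = 3 shifts, so k ≥ 3.
k = 3 works: Tue-AM→Delgado, Tue-PM→Rivera, Wed-AM→Kapoor, Wed-PM→Kapoor+Rivera, Thu-AM→Rivera, Thu-PM→Kapoor, Fri-AM→Delgado, Fri-PM→Zhao+Yoon, Sat-AM→Delgado, Sat-PM→Zhao+Yoon.
Loads: Kapoor 3, Rivera 3, Delgado 3, Zhao 2, Yoon 2 — all ≤ 3.

3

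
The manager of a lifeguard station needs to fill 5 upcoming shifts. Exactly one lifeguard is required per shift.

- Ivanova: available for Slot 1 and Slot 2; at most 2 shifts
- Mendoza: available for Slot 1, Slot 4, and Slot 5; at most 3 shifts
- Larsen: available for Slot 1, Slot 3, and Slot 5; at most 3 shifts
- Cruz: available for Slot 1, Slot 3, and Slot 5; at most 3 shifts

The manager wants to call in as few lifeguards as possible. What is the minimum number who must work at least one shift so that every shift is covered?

5 slots to fill and no one can take more than 3, so at least ⌈5/3⌉ = 2 lifeguards are needed.
Shifts {Slot 2, Slot 3, Slot 4} need 3 slots, but among the lifeguards available for them (Ivanova, Mendoza, Larsen, and Cruz) any 2 together supply at most 2. So 2 lifeguards are not enough.
Ivanova, Mendoza, and Larsen alone can cover everything: Slot 1→Ivanova, Slot 2→Ivanova, Slot 3→Larsen, Slot 4→Mendoza, Slot 5→Mendoza.

3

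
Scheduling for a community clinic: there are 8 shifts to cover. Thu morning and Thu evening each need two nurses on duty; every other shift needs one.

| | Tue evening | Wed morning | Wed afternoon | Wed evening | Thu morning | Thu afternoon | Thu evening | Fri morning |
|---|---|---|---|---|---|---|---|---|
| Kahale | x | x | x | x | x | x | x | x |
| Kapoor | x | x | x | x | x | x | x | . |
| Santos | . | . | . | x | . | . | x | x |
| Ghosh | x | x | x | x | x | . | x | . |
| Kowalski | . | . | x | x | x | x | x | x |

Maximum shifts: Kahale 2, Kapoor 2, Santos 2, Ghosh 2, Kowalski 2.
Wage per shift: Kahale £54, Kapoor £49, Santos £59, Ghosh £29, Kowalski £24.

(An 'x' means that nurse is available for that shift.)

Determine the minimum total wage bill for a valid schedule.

£430

Picking the cheapest available nurse for each shift independently would cost £260, but that ignores the shift limits.
An optimal schedule: Tue evening→Kahale, Wed morning→Kahale, Wed afternoon→Kapoor, Wed evening→Santos, Thu morning→Ghosh+Kowalski, Thu afternoon→Kapoor, Thu evening→Ghosh+Kowalski, Fri morning→Santos.
Total: 54 + 54 + 49 + 59 + 29 + 24 + 49 + 29 + 24 + 59 = £430.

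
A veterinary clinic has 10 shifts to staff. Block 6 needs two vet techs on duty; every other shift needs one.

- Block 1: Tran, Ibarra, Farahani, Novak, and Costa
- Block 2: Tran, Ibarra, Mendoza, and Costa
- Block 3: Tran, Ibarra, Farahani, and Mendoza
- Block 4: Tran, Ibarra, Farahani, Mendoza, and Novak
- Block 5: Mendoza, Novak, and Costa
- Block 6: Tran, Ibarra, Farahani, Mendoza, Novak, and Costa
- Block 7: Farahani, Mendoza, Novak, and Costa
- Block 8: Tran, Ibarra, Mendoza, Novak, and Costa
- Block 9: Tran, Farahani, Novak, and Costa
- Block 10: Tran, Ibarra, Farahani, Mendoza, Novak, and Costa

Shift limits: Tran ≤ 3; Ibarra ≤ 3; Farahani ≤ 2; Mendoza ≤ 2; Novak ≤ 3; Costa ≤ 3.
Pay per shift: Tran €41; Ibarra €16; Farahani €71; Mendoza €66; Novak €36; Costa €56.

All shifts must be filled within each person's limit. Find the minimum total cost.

Picking the cheapest available vet tech for each shift independently would cost €256, but that ignores the shift limits.
An optimal schedule: Block 1→Ibarra, Block 2→Ibarra, Block 3→Ibarra, Block 4→Tran, Block 5→Novak, Block 6→Tran+Costa, Block 7→Novak, Block 8→Tran, Block 9→Novak, Block 10→Costa.
Total: 16 + 16 + 16 + 41 + 36 + 41 + 56 + 36 + 41 + 36 + 56 = €391.

€391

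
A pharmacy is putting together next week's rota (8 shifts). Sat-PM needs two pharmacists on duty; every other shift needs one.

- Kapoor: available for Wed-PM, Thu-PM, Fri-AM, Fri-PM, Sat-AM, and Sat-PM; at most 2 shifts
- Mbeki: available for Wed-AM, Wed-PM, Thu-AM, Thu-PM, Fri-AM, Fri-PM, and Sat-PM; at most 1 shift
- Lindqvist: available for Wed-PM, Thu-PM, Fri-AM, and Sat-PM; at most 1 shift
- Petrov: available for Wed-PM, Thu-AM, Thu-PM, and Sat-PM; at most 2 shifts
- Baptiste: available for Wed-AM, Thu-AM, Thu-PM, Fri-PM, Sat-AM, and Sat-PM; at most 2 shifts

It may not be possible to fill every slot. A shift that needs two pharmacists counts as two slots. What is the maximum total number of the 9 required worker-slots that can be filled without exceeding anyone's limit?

8

Total capacity across all pharmacists is 2+1+1+2+2 = 8, and 9 slots are needed, so at most 8 can be filled.
An assignment achieving 8: Wed-AM→Mbeki, Wed-PM→Lindqvist, Thu-AM→Petrov, Thu-PM→Petrov, Fri-AM→Kapoor, Fri-PM→Baptiste, Sat-AM→Kapoor, Sat-PM→Baptiste.
Loads: Kapoor 2/2, Mbeki 1/1, Lindqvist 1/1, Petrov 2/2, Baptiste 2/2.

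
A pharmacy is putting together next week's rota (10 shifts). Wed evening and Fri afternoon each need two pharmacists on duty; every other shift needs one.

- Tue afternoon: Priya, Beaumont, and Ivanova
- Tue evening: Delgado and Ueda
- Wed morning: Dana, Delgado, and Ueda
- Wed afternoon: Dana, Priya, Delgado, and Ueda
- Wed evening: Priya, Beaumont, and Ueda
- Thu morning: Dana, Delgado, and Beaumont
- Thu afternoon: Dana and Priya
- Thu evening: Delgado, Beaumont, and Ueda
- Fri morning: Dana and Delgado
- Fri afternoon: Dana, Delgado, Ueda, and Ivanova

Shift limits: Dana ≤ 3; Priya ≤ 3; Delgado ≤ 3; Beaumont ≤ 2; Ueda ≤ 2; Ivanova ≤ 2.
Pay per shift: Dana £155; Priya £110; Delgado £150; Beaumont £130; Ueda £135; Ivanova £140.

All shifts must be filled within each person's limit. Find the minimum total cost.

Picking the cheapest available pharmacist for each shift independently would cost £1525, but that ignores the shift limits.
An optimal schedule: Tue afternoon→Ivanova, Tue evening→Ueda, Wed morning→Ueda, Wed afternoon→Priya, Wed evening→Priya+Beaumont, Thu morning→Beaumont, Thu afternoon→Priya, Thu evening→Delgado, Fri morning→Delgado, Fri afternoon→Ivanova+Delgado.
Total: 140 + 135 + 135 + 110 + 110 + 130 + 130 + 110 + 150 + 150 + 140 + 150 = £1590.

£1590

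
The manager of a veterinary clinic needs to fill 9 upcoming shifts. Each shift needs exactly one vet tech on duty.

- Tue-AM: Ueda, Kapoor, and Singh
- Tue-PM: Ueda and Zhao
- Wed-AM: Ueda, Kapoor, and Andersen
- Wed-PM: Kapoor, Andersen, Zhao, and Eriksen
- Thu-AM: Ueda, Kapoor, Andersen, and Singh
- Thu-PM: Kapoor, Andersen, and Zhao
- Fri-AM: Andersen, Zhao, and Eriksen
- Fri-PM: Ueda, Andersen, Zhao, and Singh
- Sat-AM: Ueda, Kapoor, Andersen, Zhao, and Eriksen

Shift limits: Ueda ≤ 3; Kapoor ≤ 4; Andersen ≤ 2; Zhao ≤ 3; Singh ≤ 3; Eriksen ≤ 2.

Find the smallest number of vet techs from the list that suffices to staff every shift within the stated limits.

3

9 slots to fill and no one can take more than 4, so at least ⌈9/4⌉ = 3 vet techs are needed.
Ueda, Kapoor, and Andersen alone can cover everything: Tue-AM→Ueda, Tue-PM→Ueda, Wed-AM→Kapoor, Wed-PM→Kapoor, Thu-AM→Kapoor, Thu-PM→Kapoor, Fri-AM→Andersen, Fri-PM→Ueda, Sat-AM→Andersen.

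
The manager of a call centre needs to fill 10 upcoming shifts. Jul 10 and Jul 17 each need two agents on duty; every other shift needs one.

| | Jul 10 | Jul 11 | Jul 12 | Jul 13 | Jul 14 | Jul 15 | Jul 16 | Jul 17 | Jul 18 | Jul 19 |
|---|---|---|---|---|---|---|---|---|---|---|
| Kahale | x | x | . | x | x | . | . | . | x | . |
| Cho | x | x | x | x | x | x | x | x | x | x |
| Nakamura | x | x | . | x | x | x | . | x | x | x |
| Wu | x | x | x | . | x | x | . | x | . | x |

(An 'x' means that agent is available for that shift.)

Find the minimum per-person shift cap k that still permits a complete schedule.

With 4 agents and 12 worker-slots to fill, someone must work at least ⌈12/4⌉ = 3 shifts, so k ≥ 3.
k = 3 works: Jul 10→Nakamura+Wu, Jul 11→Kahale, Jul 12→Cho, Jul 13→Kahale, Jul 14→Wu, Jul 15→Cho, Jul 16→Cho, Jul 17→Nakamura+Wu, Jul 18→Kahale, Jul 19→Nakamura.
Loads: Kahale 3, Cho 3, Nakamura 3, Wu 3 — all ≤ 3.

3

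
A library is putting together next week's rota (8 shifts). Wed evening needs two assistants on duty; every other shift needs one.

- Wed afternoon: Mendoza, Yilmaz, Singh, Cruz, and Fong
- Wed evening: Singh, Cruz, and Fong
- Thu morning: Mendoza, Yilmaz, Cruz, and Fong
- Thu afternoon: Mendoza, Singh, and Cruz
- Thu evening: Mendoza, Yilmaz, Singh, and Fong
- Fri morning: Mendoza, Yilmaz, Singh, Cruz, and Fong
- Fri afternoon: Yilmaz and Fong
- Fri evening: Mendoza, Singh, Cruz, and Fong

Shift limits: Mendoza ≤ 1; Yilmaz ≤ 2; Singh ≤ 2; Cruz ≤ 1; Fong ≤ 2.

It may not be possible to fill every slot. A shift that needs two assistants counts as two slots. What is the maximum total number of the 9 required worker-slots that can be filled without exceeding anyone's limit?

8

Total capacity across all assistants is 1+2+2+1+2 = 8, and 9 slots are needed, so at most 8 can be filled.
An assignment achieving 8: Wed afternoon→Fong, Wed evening→Singh+Cruz, Thu morning→Yilmaz, Thu afternoon→Mendoza, Thu evening→Singh, Fri afternoon→Yilmaz, Fri evening→Fong.
Loads: Mendoza 1/1, Yilmaz 2/2, Singh 2/2, Cruz 1/1, Fong 2/2.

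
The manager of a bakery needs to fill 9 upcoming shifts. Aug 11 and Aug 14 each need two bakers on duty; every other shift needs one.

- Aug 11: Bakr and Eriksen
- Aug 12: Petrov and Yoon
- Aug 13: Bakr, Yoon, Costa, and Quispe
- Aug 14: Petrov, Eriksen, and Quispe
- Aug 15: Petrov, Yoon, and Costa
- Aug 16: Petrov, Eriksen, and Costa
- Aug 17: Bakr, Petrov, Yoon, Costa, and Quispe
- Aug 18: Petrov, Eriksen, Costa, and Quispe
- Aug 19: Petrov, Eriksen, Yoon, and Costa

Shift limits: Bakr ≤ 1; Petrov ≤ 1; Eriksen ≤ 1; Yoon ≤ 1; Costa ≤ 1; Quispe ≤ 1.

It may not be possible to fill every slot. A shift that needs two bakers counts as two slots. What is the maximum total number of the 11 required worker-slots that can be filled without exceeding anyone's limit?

Total capacity across all bakers is 1+1+1+1+1+1 = 6, and 11 slots are needed, so at most 6 can be filled.
An assignment achieving 6: Aug 11→Bakr+Eriksen, Aug 12→Petrov, Aug 14→Quispe, Aug 15→Yoon, Aug 16→Costa.
Loads: Bakr 1/1, Petrov 1/1, Eriksen 1/1, Yoon 1/1, Costa 1/1, Quispe 1/1.

6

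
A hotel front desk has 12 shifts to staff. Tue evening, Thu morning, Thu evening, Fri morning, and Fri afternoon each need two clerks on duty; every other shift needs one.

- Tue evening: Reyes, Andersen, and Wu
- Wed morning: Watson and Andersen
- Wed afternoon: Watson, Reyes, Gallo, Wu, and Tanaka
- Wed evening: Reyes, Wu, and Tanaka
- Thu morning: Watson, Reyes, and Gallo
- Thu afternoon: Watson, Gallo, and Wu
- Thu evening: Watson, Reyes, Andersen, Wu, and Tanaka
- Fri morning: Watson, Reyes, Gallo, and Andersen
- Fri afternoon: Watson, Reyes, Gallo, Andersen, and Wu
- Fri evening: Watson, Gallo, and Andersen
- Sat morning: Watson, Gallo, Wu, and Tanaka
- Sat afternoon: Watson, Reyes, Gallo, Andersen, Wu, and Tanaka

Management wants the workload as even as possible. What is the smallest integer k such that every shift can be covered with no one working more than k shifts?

3

With 6 clerks and 17 worker-slots to fill, someone must work at least ⌈17/6⌉ = 3 shifts, so k ≥ 3.
k = 3 works: Tue evening→Reyes+Andersen, Wed morning→Watson, Wed afternoon→Wu, Wed evening→Reyes, Thu morning→Watson+Reyes, Thu afternoon→Watson, Thu evening→Wu+Tanaka, Fri morning→Gallo+Andersen, Fri afternoon→Andersen+Wu, Fri evening→Gallo, Sat morning→Gallo, Sat afternoon→Tanaka.
Loads: Watson 3, Reyes 3, Gallo 3, Andersen 3, Wu 3, Tanaka 2 — all ≤ 3.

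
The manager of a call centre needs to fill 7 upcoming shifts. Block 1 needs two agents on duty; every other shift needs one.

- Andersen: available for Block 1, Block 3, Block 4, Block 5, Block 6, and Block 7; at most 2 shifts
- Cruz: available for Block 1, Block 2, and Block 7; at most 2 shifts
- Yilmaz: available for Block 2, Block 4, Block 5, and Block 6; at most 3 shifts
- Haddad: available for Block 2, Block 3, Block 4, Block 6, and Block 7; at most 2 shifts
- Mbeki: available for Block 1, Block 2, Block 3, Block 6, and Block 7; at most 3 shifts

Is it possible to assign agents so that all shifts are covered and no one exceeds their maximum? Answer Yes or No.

Yes

One valid schedule: Block 1→Andersen+Cruz, Block 2→Cruz, Block 3→Haddad, Block 4→Yilmaz, Block 5→Andersen, Block 6→Yilmaz, Block 7→Haddad.
Loads: Andersen 2/2, Cruz 2/2, Yilmaz 2/3, Haddad 2/2, Mbeki 0/3 — all within limits.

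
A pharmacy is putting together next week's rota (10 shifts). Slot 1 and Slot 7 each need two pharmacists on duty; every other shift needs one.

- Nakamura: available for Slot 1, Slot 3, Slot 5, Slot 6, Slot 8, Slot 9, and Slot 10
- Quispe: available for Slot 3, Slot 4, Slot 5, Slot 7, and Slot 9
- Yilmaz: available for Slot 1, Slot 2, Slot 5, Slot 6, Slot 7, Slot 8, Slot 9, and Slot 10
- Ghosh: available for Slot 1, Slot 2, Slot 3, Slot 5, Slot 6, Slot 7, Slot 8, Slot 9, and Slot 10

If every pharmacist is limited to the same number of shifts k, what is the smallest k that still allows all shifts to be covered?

3

With 4 pharmacists and 12 worker-slots to fill, someone must work at least ⌈12/4⌉ = 3 shifts, so k ≥ 3.
k = 3 works: Slot 1→Nakamura+Yilmaz, Slot 2→Yilmaz, Slot 3→Nakamura, Slot 4→Quispe, Slot 5→Quispe, Slot 6→Nakamura, Slot 7→Quispe+Yilmaz, Slot 8→Ghosh, Slot 9→Ghosh, Slot 10→Ghosh.
Loads: Nakamura 3, Quispe 3, Yilmaz 3, Ghosh 3 — all ≤ 3.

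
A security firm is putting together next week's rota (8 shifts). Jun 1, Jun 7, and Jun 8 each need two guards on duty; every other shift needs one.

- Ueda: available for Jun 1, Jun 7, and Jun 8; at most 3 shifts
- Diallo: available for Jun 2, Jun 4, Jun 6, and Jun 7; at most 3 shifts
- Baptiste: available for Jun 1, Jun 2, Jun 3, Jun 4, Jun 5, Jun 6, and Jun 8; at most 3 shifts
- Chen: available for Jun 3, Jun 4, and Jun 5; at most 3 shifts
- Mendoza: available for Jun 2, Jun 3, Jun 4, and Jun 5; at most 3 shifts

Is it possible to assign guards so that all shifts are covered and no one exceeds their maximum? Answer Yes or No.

Yes

Jun 1 can only be covered by Ueda and Baptiste, so that assignment is forced.
Jun 7 can only be covered by Ueda and Diallo, so that assignment is forced.
Jun 8 can only be covered by Ueda and Baptiste, so that assignment is forced.
One valid schedule: Jun 1→Ueda+Baptiste, Jun 2→Diallo, Jun 3→Baptiste, Jun 4→Chen, Jun 5→Chen, Jun 6→Diallo, Jun 7→Ueda+Diallo, Jun 8→Ueda+Baptiste.
Loads: Ueda 3/3, Diallo 3/3, Baptiste 3/3, Chen 2/3, Mendoza 0/3 — all within limits.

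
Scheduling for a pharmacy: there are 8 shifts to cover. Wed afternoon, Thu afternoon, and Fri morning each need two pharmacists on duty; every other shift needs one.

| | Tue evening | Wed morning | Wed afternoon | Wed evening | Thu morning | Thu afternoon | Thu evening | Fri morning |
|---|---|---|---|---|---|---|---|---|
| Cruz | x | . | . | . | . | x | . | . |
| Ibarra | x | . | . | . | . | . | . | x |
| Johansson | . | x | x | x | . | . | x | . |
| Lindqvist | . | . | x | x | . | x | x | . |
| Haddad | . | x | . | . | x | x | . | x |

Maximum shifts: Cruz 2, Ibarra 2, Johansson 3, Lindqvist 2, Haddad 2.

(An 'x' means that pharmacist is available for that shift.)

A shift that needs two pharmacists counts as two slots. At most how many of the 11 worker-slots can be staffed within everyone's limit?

Total capacity across all pharmacists is 2+2+3+2+2 = 11, and 11 slots are needed, so at most 11 can be filled.
An assignment achieving 10: Tue evening→Cruz, Wed morning→Johansson, Wed afternoon→Johansson+Lindqvist, Wed evening→Johansson, Thu morning→Haddad, Thu afternoon→Cruz, Thu evening→Lindqvist, Fri morning→Ibarra+Haddad.
Loads: Cruz 2/2, Ibarra 1/2, Johansson 3/3, Lindqvist 2/2, Haddad 2/2.

10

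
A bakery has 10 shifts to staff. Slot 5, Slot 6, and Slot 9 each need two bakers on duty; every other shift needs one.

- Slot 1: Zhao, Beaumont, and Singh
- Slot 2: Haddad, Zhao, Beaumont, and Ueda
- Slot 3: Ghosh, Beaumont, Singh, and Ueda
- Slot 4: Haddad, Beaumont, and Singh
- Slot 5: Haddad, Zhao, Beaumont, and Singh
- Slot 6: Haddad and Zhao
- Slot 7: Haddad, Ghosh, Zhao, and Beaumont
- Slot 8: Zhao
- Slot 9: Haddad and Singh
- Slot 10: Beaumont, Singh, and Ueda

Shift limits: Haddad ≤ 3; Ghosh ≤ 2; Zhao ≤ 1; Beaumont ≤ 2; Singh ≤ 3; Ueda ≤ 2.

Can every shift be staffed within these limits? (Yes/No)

No

Total capacity is 13 and 13 slots are needed, so capacity alone doesn't rule it out.
Shifts {Slot 6, Slot 8} need 3 worker-slots in total, but the bakers available for any of those shifts (Haddad and Zhao) can supply at most 2 among them. So no valid schedule exists.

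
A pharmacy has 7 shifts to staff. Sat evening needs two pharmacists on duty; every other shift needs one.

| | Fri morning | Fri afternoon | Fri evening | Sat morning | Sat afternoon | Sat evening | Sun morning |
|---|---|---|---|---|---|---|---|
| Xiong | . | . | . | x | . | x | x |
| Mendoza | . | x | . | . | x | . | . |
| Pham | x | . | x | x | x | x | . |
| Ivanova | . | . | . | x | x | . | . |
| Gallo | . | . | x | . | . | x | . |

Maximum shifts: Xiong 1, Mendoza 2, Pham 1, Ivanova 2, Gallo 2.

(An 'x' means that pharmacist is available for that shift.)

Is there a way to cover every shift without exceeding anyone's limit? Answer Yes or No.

Total capacity is 8 and 8 slots are needed, so capacity alone doesn't rule it out.
Shifts {Fri morning, Sat evening, Sun morning} need 4 worker-slots in total, but the pharmacists available for any of those shifts (Xiong, Pham, and Gallo) can supply at most 3 among them. So no valid schedule exists.

No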